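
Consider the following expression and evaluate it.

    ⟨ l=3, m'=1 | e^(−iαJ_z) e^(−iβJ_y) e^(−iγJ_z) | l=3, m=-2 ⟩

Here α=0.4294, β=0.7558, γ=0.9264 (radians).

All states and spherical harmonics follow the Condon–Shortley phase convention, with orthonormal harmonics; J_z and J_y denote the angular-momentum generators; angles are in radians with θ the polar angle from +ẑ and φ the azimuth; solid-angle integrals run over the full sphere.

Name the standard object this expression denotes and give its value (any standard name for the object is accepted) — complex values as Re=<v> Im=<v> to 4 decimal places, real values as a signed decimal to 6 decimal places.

Wigner D-matrix element, Re=-0.0345 Im=-0.2324

This is a Wigner D-matrix element — the rotation-matrix element ⟨l m'| R(α,β,γ) |l m⟩ in the angular-momentum basis.
Split into d^3_{1,-2}(β=0.7558) × two z-phases.
Half-angle: c=0.929442, s=0.368969. N=√(24·2·1·120)=75.894664
The bounds max(0,m−m')=0 and min(l+m,l−m')=1 give 2 terms
  k=0: (−1)^3·75.8947/(12)·0.9294^3·0.3690^3 = -0.255075
  k=1: (−1)^4·75.8947/(24)·0.9294^1·0.3690^5 = +0.020099
d^3_{1,-2}(0.7558) = -0.255075 +0.020099 = -0.234976
D = (+0.909216-0.416325i)·(-0.234976)·(-0.278281+0.960500i) = -0.034509-0.232428i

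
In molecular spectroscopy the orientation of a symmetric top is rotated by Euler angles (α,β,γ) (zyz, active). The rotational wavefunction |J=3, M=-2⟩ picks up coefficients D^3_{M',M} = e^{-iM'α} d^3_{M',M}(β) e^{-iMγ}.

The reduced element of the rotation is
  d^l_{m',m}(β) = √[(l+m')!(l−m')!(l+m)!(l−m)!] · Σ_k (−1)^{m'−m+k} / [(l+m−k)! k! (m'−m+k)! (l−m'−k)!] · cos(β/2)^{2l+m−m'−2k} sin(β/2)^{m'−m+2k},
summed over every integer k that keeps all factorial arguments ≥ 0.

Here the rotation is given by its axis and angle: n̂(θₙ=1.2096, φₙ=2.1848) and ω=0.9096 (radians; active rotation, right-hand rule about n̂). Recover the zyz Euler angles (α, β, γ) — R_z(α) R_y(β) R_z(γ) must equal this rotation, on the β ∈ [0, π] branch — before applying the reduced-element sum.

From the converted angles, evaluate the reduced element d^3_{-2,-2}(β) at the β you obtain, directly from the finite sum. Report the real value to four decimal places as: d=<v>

d=-0.0091

Axis–angle → zyz. n̂ = (sinθₙcosφₙ, sinθₙsinφₙ, cosθₙ) = (-0.538969, +0.764608, +0.353394), ω = 0.9096.
R = I cosω + sinω [n̂]ₓ + (1−cosω) n̂n̂ᵀ gives
  R = [+0.726172, -0.437964, +0.529964; +0.119874, +0.839691, +0.529669; -0.676982, -0.321102, +0.662260]
β = atan2(√(R₁₃²+R₂₃²), R₃₃) = 0.846965; α = atan2(R₂₃, R₁₃) mod 2π = 0.785119; γ = atan2(R₃₂, −R₃₁) mod 2π = 5.840297
d^3_{-2,-2}(β=0.8470) via the finite sum:
c=cos(0.846965/2)=0.911663, s=sin(0.846965/2)=0.410938; N=√[1·120·1·120]=120.000000
The bounds max(0,m−m')=0 and min(l+m,l−m')=1 give 2 terms
  k=0: (−1)^0·120.0000/(120)·0.9117^6·0.4109^0 = +0.574126
  k=1: (−1)^1·120.0000/(24)·0.9117^4·0.4109^2 = -0.583257
d^3_{-2,-2}(0.8470) = +0.574126 -0.583257 = -0.009132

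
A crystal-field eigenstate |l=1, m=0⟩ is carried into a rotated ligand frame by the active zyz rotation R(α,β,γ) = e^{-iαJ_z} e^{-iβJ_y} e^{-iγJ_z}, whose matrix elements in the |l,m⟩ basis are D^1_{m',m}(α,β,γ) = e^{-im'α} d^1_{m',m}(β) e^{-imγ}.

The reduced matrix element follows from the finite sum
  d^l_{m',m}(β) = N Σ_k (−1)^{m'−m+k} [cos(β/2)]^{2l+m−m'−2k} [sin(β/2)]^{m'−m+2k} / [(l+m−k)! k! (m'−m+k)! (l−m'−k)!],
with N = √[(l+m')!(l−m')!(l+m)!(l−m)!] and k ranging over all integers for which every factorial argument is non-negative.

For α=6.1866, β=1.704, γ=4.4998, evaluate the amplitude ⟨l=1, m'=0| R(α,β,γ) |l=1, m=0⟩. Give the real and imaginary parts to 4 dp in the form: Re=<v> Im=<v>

Re=-0.1328 Im=0.0000

First d^1_{0,0}(β=1.7040), then the phase factors e^{-i(0)α} and e^{-i(0)γ}:
With c≡cos(β/2)=0.658479 and s≡sin(β/2)=0.752599, N=[1·1·1·1]^{1/2}=1.000000
Admissible k: 0..1 (factorial args all ≥0)
  k=0: (−1)^0·1.0000/(1)·0.6585^2·0.7526^0 = +0.433595
  k=1: (−1)^1·1.0000/(1)·0.6585^0·0.7526^2 = -0.566405
d^1_{0,0}(1.7040) = +0.433595 -0.566405 = -0.132810
Attach z-rotation phases: D = e^{-i(0)(6.1866)}·(-0.132810)·e^{-i(0)(4.4998)} = -0.132810+0.000000i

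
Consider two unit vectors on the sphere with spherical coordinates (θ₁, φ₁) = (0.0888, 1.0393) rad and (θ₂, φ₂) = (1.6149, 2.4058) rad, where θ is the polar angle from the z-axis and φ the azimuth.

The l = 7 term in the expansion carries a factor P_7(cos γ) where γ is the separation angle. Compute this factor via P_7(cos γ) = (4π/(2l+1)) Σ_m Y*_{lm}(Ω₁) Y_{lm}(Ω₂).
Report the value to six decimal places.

0.056403

Term-by-term m-sum for l=7 (normalisation 4π/15 = 0.837758):
  term(m=-7) = -0.00000 + 0.00000j   from Y*(Ω₁)=0.00000 + 0.00000j, Y(Ω₂)=-0.21071 + 0.44973j
  term(m=-6) = 0.00000 + 0.00000j   from Y*(Ω₁)=0.00000 - 0.00000j, Y(Ω₂)=0.02405 + 0.07840j
  term(m=-5) = -0.00001 + 0.00000j   from Y*(Ω₁)=0.00001 - 0.00002j, Y(Ω₂)=-0.30576 - 0.18219j
  term(m=-4) = 0.00003 + 0.00003j   from Y*(Ω₁)=-0.00024 - 0.00038j, Y(Ω₂)=-0.09399 + 0.01890j
  term(m=-3) = -0.00110 + 0.00157j   from Y*(Ω₁)=-0.00604 + 0.00014j, Y(Ω₂)=0.18835 - 0.25478j
  term(m=-2) = 0.00534 + 0.00231j   from Y*(Ω₁)=-0.02779 + 0.04993j, Y(Ω₂)=-0.01008 - 0.10130j
  term(m=-1) = -0.02108 + 0.10174j   from Y*(Ω₁)=0.17413 + 0.29617j, Y(Ω₂)=0.22419 + 0.20299j
  term(m=+0) = 0.10097 + 0.00000j   from Y*(Ω₁)=0.97519 + 0.00000j, Y(Ω₂)=0.10354 + 0.00000j
  term(m=+1) = -0.02108 - 0.10174j   from Y*(Ω₁)=-0.17413 + 0.29617j, Y(Ω₂)=-0.22419 + 0.20299j
  term(m=+2) = 0.00534 - 0.00231j   from Y*(Ω₁)=-0.02779 - 0.04993j, Y(Ω₂)=-0.01008 + 0.10130j
  term(m=+3) = -0.00110 - 0.00157j   from Y*(Ω₁)=0.00604 + 0.00014j, Y(Ω₂)=-0.18835 - 0.25478j
  term(m=+4) = 0.00003 - 0.00003j   from Y*(Ω₁)=-0.00024 + 0.00038j, Y(Ω₂)=-0.09399 - 0.01890j
  term(m=+5) = -0.00001 - 0.00000j   from Y*(Ω₁)=-0.00001 - 0.00002j, Y(Ω₂)=0.30576 - 0.18219j
  term(m=+6) = 0.00000 - 0.00000j   from Y*(Ω₁)=0.00000 + 0.00000j, Y(Ω₂)=0.02405 - 0.07840j
  term(m=+7) = -0.00000 - 0.00000j   from Y*(Ω₁)=-0.00000 + 0.00000j, Y(Ω₂)=0.21071 + 0.44973j
Σ over m = 0.06733 - 0.00000j; ×(4π/15) → 0.05640 - 0.00000j. Real part: 0.056403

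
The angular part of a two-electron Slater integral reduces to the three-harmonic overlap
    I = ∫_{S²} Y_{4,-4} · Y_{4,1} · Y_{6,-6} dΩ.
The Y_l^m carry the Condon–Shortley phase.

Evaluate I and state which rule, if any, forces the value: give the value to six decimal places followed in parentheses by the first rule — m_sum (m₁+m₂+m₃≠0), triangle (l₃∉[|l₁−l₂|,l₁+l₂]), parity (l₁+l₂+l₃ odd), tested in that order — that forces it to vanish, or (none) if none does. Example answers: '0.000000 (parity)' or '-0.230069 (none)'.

0.000000 (m_sum)

-4 + 1 − 6 = -9 ≠ 0: azimuthal integral kills it; I = 0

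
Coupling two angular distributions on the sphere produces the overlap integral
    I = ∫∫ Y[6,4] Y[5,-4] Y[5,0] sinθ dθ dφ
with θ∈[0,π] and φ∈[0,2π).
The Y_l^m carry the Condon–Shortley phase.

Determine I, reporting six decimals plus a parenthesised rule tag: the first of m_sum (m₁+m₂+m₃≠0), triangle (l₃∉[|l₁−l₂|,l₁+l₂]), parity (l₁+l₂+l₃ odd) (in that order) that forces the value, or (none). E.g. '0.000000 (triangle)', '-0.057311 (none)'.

-0.082328 (none)

Checks pass: Σm=0; 16 even; l₃=5∈[1,11].
(2·6+1)(2·5+1)(2·5+1) = 1573
Δ: 6! 6! 4! / 17! → 1/28588560
sum: t=1:−1/345600 t=2:+1/13824 t=3:−1/5184 t=4:+1/13824 t=5:−1/345600 = -7/129600
3j²(6 5 5; 0 0 0) = Δ·Π!·Σ² = 80/7293  (sign +1)
sum: t=0:+1/207360 t=1:−1/345600 = 1/518400
3j²(6 5 5; 4 -4 0) = Δ·Π!·Σ² = 12/2431  (sign -1)
combine: 4πI² = 1573·80/7293·12/2431 = 320/3757
take √, sign -1: I = -0.08232836
No selection rule forces the value: the integral is nonzero (none).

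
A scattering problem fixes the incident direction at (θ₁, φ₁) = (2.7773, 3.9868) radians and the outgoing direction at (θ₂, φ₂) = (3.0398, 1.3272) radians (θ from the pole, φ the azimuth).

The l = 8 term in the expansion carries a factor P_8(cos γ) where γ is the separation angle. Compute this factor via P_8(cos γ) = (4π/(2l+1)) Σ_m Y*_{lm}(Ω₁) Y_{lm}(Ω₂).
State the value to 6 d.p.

Addition theorem: P_8(cos γ) = (4π/17) Σ_m Y*_{lm}(Ω₁) Y_{lm}(Ω₂), m = −8…8:
  m=-8: (0.000119, 0.000062) × (-0.000000, 0.000000) = (-0.000000, 0.000000)  (running Σ = (-0.000000, 0.000000))
  m=-7: (0.001311, -0.000503) × (0.000000, 0.000000) = (0.000000, -0.000000)  (running Σ = (0.000000, -0.000000))
  m=-6: (0.003271, -0.008720) × (-0.000001, -0.000006) = (-0.000000, -0.000000)  (running Σ = (-0.000000, -0.000000))
  m=-5: (-0.020584, -0.038933) × (-0.000097, 0.000036) = (0.000003, 0.000003)  (running Σ = (0.000003, 0.000003))
  m=-4: (-0.147470, -0.035969) × (0.000789, 0.001162) = (-0.000075, -0.000200)  (running Σ = (-0.000071, -0.000197))
  m=-3: (-0.304236, 0.210816) × (0.009413, -0.010502) = (-0.000650, 0.005179)  (running Σ = (-0.000721, 0.004983))
  m=-2: (-0.068280, 0.568091) × (-0.088920, -0.047109) = (0.032834, -0.047298)  (running Σ = (0.032113, -0.042316))
  m=-1: (0.237557, 0.267819) × (-0.110297, 0.443795) = (-0.145059, 0.075887)  (running Σ = (-0.112946, 0.033571))
  m=0: (-0.342887, -0.000000) × (0.955994, 0.000000) = (-0.327798, -0.000000)  (running Σ = (-0.440744, 0.033571))
  m=1: (-0.237557, 0.267819) × (0.110297, 0.443795) = (-0.145059, -0.075887)  (running Σ = (-0.585803, -0.042316))
  m=2: (-0.068280, -0.568091) × (-0.088920, 0.047109) = (0.032834, 0.047298)  (running Σ = (-0.552969, 0.004983))
  m=3: (0.304236, 0.210816) × (-0.009413, -0.010502) = (-0.000650, -0.005179)  (running Σ = (-0.553619, -0.000197))
  m=4: (-0.147470, 0.035969) × (0.000789, -0.001162) = (-0.000075, 0.000200)  (running Σ = (-0.553694, 0.000003))
  m=5: (0.020584, -0.038933) × (0.000097, 0.000036) = (0.000003, -0.000003)  (running Σ = (-0.553690, -0.000000))
  m=6: (0.003271, 0.008720) × (-0.000001, 0.000006) = (-0.000000, 0.000000)  (running Σ = (-0.553690, -0.000000))
  m=7: (-0.001311, -0.000503) × (-0.000000, 0.000000) = (0.000000, 0.000000)  (running Σ = (-0.553690, 0.000000))
  m=8: (0.000119, -0.000062) × (-0.000000, -0.000000) = (-0.000000, -0.000000)  (running Σ = (-0.553690, 0.000000))
Σ over m = (-0.553690, 0.000000); ×(4π/17) → (-0.409287, 0.000000). Real part: -0.409287

-0.409287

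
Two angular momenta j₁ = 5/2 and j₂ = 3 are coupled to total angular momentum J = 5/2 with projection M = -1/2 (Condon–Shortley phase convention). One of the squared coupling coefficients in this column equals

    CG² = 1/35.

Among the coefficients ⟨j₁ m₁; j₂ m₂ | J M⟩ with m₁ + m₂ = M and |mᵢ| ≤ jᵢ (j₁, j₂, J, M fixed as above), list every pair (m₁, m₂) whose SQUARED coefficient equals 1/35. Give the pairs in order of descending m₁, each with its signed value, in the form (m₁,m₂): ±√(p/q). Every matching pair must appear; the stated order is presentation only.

Admissible pairs with m₁+m₂ = M = -1/2: (-5/2,2), (-3/2,1), (-1/2,0), (1/2,-1), (3/2,-2), (5/2,-3)
  (m₁,m₂)=(5/2,-3): CG² = 5/21, CG = +√(5/21)
  (m₁,m₂)=(3/2,-2): CG² = 1/14, CG = +√(1/14)
  (m₁,m₂)=(1/2,-1): CG² = 8/35, CG = −√(8/35)
  (m₁,m₂)=(-1/2,0): CG² = 8/105, CG = +√(8/105)
  (m₁,m₂)=(-3/2,1): CG² = 1/35, CG = +√(1/35)   ← matches the target
  (m₁,m₂)=(-5/2,2): CG² = 5/14, CG = −√(5/14)
Pairs with CG² = 1/35: (-3/2,1): +√(1/35)

(-3/2,1): +√(1/35)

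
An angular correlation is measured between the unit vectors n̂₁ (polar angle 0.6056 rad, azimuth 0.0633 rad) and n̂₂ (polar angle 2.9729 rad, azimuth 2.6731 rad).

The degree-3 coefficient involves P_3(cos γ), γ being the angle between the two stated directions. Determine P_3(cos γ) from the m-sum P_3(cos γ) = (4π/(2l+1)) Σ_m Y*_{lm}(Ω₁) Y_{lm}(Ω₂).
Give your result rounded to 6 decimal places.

Summing Y*_{l m}(θ₁,φ₁)·Y_{l m}(θ₂,φ₂) over m ∈ [−3, 3]; prefactor 4π/(2·3+1) = 1.795196:
  m=-3: (+0.075581+0.014528i) × (-0.000325-0.001948i) = +0.000004-0.000152i  (running Σ = +0.000004-0.000152i)
  m=-2: (+0.270101+0.034379i) × (-0.016819-0.022883i) = -0.003756-0.006759i  (running Σ = -0.003752-0.006911i)
  m=-1: (+0.436929+0.027695i) × (-0.186830-0.094549i) = -0.079013-0.046486i  (running Σ = -0.082765-0.053396i)
  m=0: (+0.116509-0.000000i) × (-0.683909+0.000000i) = -0.079681+0.000000i  (running Σ = -0.162447-0.053396i)
  m=1: (-0.436929+0.027695i) × (+0.186830-0.094549i) = -0.079013+0.046486i  (running Σ = -0.241460-0.006911i)
  m=2: (+0.270101-0.034379i) × (-0.016819+0.022883i) = -0.003756+0.006759i  (running Σ = -0.245216-0.000152i)
  m=3: (-0.075581+0.014528i) × (+0.000325-0.001948i) = +0.000004+0.000152i  (running Σ = -0.245212+0.000000i)
Total Σ_m = -0.245212+0.000000i. Multiply by 1.795196: -0.440203+0.000000i. P_3(cos γ) = -0.440203

-0.440203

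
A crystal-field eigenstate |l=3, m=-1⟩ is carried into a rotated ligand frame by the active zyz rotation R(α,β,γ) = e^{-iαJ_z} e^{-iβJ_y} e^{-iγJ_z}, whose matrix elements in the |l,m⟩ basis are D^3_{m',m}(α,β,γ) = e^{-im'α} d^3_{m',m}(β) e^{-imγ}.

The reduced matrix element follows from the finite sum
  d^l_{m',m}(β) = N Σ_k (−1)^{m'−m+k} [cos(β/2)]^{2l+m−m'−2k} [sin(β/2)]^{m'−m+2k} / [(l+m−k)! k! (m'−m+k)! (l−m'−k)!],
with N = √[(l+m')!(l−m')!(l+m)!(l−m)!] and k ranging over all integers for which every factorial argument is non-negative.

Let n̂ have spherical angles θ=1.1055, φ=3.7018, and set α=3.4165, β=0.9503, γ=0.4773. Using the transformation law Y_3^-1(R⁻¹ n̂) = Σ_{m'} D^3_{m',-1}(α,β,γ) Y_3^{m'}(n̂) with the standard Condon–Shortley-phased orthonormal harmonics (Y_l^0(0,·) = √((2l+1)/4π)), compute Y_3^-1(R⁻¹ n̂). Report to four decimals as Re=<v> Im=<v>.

Re=0.2721 Im=-0.1883

Need the full column D^3_{m',-1} for m'=−3..3 at α=3.4165, β=0.9503, γ=0.4773.
cos(β/2)=0.889224, sin(β/2)=0.457472
d^3_{-3,-1}: single k=2 term ⇒ +0.506780;  D = -0.134575-0.488585i
d^3_{-2,-1}: k∈[1..2] ⇒ +0.804305 -0.425752 = +0.378552;  D = +0.195821+0.323969i
d^3_{-1,-1}: k∈[0..2] ⇒ +0.494387 -1.046800 +0.207793 = -0.344619;  D = +0.251635+0.235462i
d^3_{0,-1}: k∈[0..2] ⇒ -0.881071 +0.699582 -0.061720 = -0.243209;  D = -0.216028-0.111726i
d^3_{1,-1}: k∈[0..2] ⇒ +0.785100 -0.277057 +0.009166 = +0.517208;  D = -0.506651-0.103966i
d^3_{2,-1}: k∈[0..1] ⇒ -0.425752 +0.056342 = -0.369410;  D = -0.368439+0.026764i
d^3_{3,-1}: single k=0 term ⇒ +0.134130;  D = -0.126116+0.045668i
Y_3^{m'}(θ=1.1055,φ=3.7018) and Σ D·Y over m':
  (-0.1346-0.4886i)·(+0.0326+0.2960i)  (+0.1958+0.3240i)·(+0.1594-0.3297i)  (+0.2516+0.2355i)·(-0.0016+0.0010i)  (-0.2160-0.1117i)·(-0.3338+0.0000i)  (-0.5067-0.1040i)·(+0.0016+0.0010i)  (-0.3684+0.0268i)·(+0.1594+0.3297i)  (-0.1261+0.0457i)·(-0.0326+0.2960i)
Y_3^-1(R⁻¹ n̂) = +0.272050-0.188250i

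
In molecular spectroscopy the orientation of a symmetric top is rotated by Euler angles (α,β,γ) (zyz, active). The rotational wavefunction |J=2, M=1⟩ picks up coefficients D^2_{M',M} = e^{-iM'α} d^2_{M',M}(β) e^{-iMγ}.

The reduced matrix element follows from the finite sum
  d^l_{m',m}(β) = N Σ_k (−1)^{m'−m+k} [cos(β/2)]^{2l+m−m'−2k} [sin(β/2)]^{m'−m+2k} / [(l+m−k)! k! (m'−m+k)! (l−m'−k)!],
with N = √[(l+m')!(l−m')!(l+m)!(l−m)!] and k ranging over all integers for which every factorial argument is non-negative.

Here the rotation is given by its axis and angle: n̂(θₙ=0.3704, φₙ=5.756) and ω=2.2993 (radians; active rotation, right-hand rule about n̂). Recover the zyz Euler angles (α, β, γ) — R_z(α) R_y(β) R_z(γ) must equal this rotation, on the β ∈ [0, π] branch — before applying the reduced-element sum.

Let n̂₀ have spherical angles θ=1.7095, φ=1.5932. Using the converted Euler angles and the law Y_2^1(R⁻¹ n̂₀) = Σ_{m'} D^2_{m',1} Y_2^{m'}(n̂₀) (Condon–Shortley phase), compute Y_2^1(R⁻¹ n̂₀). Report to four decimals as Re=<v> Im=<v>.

Axis–angle → zyz. n̂ = (sinθₙcosφₙ, sinθₙsinφₙ, cosθₙ) = (+0.312840, -0.182117, +0.932183), ω = 2.2993.
R = I cosω + sinω [n̂]ₓ + (1−cosω) n̂n̂ᵀ gives
  R = [-0.502728, -0.790472, +0.349883; +0.600664, -0.610506, -0.516222; +0.621664, -0.049357, +0.781727]
β = atan2(√(R₁₃²+R₂₃²), R₃₃) = 0.673366; α = atan2(R₂₃, R₁₃) mod 2π = 5.308044; γ = atan2(R₃₂, −R₃₁) mod 2π = 3.220822
Need the full column D^2_{m',1} for m'=−2..2 at α=5.3080, β=0.6734, γ=3.2208.
cos(β/2)=0.943856, sin(β/2)=0.330358
d^2_{-2,1}: single k=3 term ⇒ +0.068060;  D = +0.030137+0.061024i
d^2_{-1,1}: k∈[2..3] ⇒ +0.291677 -0.011911 = +0.279766;  D = -0.138142+0.243282i
d^2_{0,1}: k∈[1..2] ⇒ +0.680420 -0.083356 = +0.597065;  D = -0.595192+0.047255i
d^2_{1,1}: k∈[0..1] ⇒ +0.793638 -0.291677 = +0.501961;  D = -0.313628-0.391921i
d^2_{2,1}: single k=0 term ⇒ -0.555561;  D = -0.164316+0.530705i
Y_2^{m'}(θ=1.7095,φ=1.5932) and Σ D·Y over m':
  (+0.0301+0.0610i)·(-0.3785+0.0170i)  (-0.1381+0.2433i)·(+0.0024+0.1058i)  (-0.5952+0.0473i)·(-0.2973+0.0000i)  (-0.3136-0.3919i)·(-0.0024+0.1058i)  (-0.1643+0.5307i)·(-0.3785-0.0170i)
Y_2^1(R⁻¹ n̂) = +0.251849-0.280998i

Re=0.2518 Im=-0.2810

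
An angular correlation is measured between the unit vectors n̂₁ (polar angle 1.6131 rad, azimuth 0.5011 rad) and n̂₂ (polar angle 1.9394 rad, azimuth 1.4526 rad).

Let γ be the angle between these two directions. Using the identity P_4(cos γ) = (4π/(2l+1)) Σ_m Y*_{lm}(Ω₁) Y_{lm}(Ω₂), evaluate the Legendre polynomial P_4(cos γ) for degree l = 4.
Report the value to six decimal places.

Summing Y*_{l m}(θ₁,φ₁)·Y_{l m}(θ₂,φ₂) over m ∈ [−4, 4]; prefactor 4π/(2·4+1) = 1.396263:
  [-4]  conj(Y_{4,-4})(Ω₁) = -0.18526 + 0.40014j ; Y_{4,-4}(Ω₂) = 0.29833 + 0.15259j ; Δ = -0.11633 + 0.09111j
  [-3]  conj(Y_{4,-3})(Ω₁) = -0.00356 - 0.05267j ; Y_{4,-3}(Ω₂) = 0.12711 - 0.34331j ; Δ = -0.01854 - 0.00547j
  [-2]  conj(Y_{4,-2})(Ω₁) = -0.17755 - 0.27786j ; Y_{4,-2}(Ω₂) = 0.02582 + 0.00622j ; Δ = -0.00286 - 0.00828j
  [-1]  conj(Y_{4,-1})(Ω₁) = 0.05238 + 0.02869j ; Y_{4,-1}(Ω₂) = 0.03921 - 0.33021j ; Δ = 0.01153 - 0.01617j
  [+0]  conj(Y_{4,0})(Ω₁) = 0.31169 + 0.00000j ; Y_{4,0}(Ω₂) = -0.03225 + 0.00000j ; Δ = -0.01005 + 0.00000j
  [+1]  conj(Y_{4,1})(Ω₁) = -0.05238 + 0.02869j ; Y_{4,1}(Ω₂) = -0.03921 - 0.33021j ; Δ = 0.01153 + 0.01617j
  [+2]  conj(Y_{4,2})(Ω₁) = -0.17755 + 0.27786j ; Y_{4,2}(Ω₂) = 0.02582 - 0.00622j ; Δ = -0.00286 + 0.00828j
  [+3]  conj(Y_{4,3})(Ω₁) = 0.00356 - 0.05267j ; Y_{4,3}(Ω₂) = -0.12711 - 0.34331j ; Δ = -0.01854 + 0.00547j
  [+4]  conj(Y_{4,4})(Ω₁) = -0.18526 - 0.40014j ; Y_{4,4}(Ω₂) = 0.29833 - 0.15259j ; Δ = -0.11633 - 0.09111j
Σ over m = -0.26243 + 0.00000j; ×(4π/9) → -0.36643 + 0.00000j. Real part: -0.366426

-0.366426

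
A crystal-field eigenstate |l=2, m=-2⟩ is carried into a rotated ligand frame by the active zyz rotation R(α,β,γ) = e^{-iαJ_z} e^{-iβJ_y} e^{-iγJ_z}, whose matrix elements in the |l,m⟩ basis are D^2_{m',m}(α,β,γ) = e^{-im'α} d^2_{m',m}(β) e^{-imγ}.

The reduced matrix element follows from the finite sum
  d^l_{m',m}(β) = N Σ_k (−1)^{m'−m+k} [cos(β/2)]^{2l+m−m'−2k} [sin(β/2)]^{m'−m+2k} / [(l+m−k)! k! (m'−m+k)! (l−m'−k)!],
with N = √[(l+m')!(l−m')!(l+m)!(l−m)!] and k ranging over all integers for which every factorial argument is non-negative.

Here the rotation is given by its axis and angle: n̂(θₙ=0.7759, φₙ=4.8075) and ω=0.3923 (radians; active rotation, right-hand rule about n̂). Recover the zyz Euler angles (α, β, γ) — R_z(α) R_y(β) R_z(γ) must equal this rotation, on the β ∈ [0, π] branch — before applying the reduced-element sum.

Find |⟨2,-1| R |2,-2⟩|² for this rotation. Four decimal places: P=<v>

P=0.0704

Axis–angle → zyz. n̂ = (sinθₙcosφₙ, sinθₙsinφₙ, cosθₙ) = (+0.066511, -0.697193, +0.713791), ω = 0.3923.
R = I cosω + sinω [n̂]ₓ + (1−cosω) n̂n̂ᵀ gives
  R = [+0.924368, -0.276416, -0.262941; +0.269370, +0.960959, -0.063234; +0.270154, -0.012377, +0.962738]
β = atan2(√(R₁₃²+R₂₃²), R₃₃) = 0.273847; α = atan2(R₂₃, R₁₃) mod 2π = 3.377598; γ = atan2(R₃₂, −R₃₁) mod 2π = 3.187376
D^2_{-1,-2}(3.3776,0.2738,3.1874) = e^{-i·-1·3.3776}·d^2_{-1,-2}(0.2738)·e^{-i·-2·3.1874}. Compute d first:
c=cos(0.273847/2)=0.990641, s=sin(0.273847/2)=0.136496; N=√[1·6·1·24]=12.000000
Admissible k: 0..0 (factorial args all ≥0)
  k=0: (−1)^1·12.0000/(6)·0.9906^3·0.1365^1 = -0.265399
d^2_{-1,-2}(0.2738) = -0.265399
|D^2_{-1,-2}|² = |d^2_{-1,-2}(β)|² = (-0.265399)² = 0.070436 (the z-rotation phases have unit modulus)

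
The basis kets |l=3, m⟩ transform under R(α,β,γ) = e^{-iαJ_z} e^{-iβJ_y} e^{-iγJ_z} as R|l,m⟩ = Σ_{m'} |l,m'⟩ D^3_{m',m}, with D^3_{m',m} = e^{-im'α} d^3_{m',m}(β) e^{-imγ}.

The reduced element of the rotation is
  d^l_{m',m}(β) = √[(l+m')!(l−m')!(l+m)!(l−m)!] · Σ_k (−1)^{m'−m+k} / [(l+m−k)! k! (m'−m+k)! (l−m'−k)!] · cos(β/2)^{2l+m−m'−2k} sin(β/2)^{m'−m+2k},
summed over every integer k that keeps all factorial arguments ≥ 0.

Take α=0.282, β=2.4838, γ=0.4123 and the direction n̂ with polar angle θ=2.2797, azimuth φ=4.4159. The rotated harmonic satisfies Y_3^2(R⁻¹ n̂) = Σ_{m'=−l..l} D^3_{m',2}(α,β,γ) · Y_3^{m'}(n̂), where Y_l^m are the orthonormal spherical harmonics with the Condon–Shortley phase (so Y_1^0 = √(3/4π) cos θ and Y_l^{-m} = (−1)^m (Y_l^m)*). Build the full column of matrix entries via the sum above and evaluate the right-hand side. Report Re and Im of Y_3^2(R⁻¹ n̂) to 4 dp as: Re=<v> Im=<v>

Need the full column D^3_{m',2} for m'=−3..3 at α=0.2820, β=2.4838, γ=0.4123.
cos(β/2)=0.322999, sin(β/2)=0.946399
d^3_{-3,2}: single k=5 term ⇒ +0.600688;  D = +0.600550+0.012854i
d^3_{-2,2}: k∈[4..5] ⇒ +0.418475 -0.718533 = -0.300058;  D = -0.289927+0.077313i
d^3_{-1,2}: k∈[3..4] ⇒ +0.180657 -0.775484 = -0.594827;  D = -0.509391+0.307147i
d^3_{0,2}: k∈[2..3] ⇒ +0.053396 -0.458416 = -0.405020;  D = -0.274948+0.297396i
d^3_{1,2}: k∈[1..2] ⇒ +0.010522 -0.180657 = -0.170136;  D = -0.076171+0.152132i
d^3_{2,2}: k∈[0..1] ⇒ +0.001136 -0.048744 = -0.047609;  D = -0.008626+0.046821i
d^3_{3,2}: single k=0 term ⇒ -0.008150;  D = +0.000812+0.008109i
Y_3^{m'}(θ=2.2797,φ=4.4159) and Σ D·Y over m':
  (+0.6006+0.0129i)·(+0.1417-0.1149i)  (-0.2899+0.0773i)·(+0.3179+0.2142i)  (-0.5094+0.3071i)·(-0.0802+0.2625i)  (-0.2749+0.2974i)·(+0.2140+0.0000i)  (-0.0762+0.1521i)·(+0.0802+0.2625i)  (-0.0086+0.0468i)·(+0.3179-0.2142i)  (+0.0008+0.0081i)·(-0.1417-0.1149i)
Y_3^2(R⁻¹ n̂) = -0.158705-0.191759i

Re=-0.1587 Im=-0.1918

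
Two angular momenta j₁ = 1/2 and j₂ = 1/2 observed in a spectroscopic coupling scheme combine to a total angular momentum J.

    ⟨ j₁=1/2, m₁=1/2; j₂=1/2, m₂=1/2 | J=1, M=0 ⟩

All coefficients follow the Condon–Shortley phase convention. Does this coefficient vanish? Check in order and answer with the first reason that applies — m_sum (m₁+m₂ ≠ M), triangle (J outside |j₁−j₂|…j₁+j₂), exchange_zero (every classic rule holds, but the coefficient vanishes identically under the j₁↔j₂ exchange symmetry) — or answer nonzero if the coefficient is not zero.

m_sum

m-sum: m₁+m₂ = 1/2+1/2 = 1, M = 0  ✗ ⇒ coefficient is 0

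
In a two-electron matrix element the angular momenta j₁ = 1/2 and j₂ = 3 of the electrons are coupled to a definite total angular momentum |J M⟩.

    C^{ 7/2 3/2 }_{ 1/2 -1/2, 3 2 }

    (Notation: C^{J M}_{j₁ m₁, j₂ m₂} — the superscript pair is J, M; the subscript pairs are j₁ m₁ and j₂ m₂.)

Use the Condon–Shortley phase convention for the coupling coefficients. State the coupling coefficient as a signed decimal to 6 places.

+√(2/7) = +0.534522

√[8·0!1!6!/8! · 0!1!5!1!5!2!] = √(28800/7)
  +(−1)^0/∏(0,0,1,5,0,1)! = 1/120  (running 1/120)
⟨..|..⟩ = √(28800/7)·(1/120) = +0.534522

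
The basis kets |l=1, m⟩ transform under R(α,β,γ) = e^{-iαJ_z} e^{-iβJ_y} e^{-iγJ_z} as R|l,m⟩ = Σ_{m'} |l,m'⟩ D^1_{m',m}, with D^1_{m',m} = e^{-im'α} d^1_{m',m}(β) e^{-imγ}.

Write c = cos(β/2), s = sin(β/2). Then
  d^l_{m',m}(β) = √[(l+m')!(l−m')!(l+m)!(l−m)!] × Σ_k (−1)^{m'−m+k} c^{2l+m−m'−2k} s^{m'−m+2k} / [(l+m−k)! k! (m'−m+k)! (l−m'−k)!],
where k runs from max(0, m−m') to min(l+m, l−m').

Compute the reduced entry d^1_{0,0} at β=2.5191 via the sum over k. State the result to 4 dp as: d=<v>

d=-0.8124

d^1_{0,0}(β=2.5191) via the finite sum:
Half-angle: c=0.306245, s=0.951953. N=√(1·1·1·1)=1.000000
k∈{0,1} keeps every argument non-negative
  k=0: (−1)^0·1.0000/(1)·0.3062^2·0.9520^0 = +0.093786
  k=1: (−1)^1·1.0000/(1)·0.3062^0·0.9520^2 = -0.906214
d^1_{0,0}(2.5191) = +0.093786 -0.906214 = -0.812428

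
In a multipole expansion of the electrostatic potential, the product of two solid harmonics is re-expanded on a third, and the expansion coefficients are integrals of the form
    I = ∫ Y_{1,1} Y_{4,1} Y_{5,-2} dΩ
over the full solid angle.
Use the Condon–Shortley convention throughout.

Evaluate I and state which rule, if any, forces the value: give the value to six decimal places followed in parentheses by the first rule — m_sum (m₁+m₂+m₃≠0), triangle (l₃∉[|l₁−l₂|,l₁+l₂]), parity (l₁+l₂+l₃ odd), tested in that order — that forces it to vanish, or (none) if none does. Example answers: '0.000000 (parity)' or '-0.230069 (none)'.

Rules hold: Σm=0, L=10 even, 3≤5≤5.
N = 3·9·11 = 297
Δ = 0!·2!·8!/11! = 1/495
Racah Σ t=0..0: t=0:+1/576 = 1/576
⇒ 3j(1 4 5; 0 0 0)² = 5/99, sgn -1
Racah Σ t=0..0: t=0:+1/1440 = 1/1440
⇒ 3j(1 4 5; 1 1 -2)² = 7/165, sgn -1
4πI² = N·(3j₀)²·(3jₘ)² = 7/11
I = +1·√(0.636364/4π) = 0.22503380
No selection rule forces the value: the integral is nonzero (none).

0.225034 (none)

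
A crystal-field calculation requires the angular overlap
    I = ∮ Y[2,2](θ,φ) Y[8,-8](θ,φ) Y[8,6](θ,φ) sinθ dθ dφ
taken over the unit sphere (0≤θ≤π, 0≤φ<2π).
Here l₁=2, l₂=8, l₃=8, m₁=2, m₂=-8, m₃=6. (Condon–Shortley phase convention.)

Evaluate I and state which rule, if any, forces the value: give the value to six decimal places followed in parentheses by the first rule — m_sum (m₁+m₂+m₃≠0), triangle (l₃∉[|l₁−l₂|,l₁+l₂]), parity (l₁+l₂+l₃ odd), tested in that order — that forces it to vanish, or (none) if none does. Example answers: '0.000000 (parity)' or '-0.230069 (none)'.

m-sum 0 ✓  L=18 even ✓  6≤8≤10 ✓
Π(2lᵢ+1) = 5×17×17 = 1445
triangle coeff Δ(2,8,8) = 1/348840
Σ_t [0,2]: t=0:+1/116121600 t=1:−1/25401600 t=2:+1/116121600 = -1/45158400
(3j)²=24/1615 [(2 8 8; 0 0 0)], sign=-1
Σ_t [0,0]: t=0:+1/348713164800 = 1/348713164800
(3j)²=2/969 [(2 8 8; 2 -8 6)], sign=+1
⇒ 4πI² = 16/361
I = (-1)√(16/361/(4π)) = -0.05938838
No selection rule forces the value: the integral is nonzero (none).

-0.059388 (none)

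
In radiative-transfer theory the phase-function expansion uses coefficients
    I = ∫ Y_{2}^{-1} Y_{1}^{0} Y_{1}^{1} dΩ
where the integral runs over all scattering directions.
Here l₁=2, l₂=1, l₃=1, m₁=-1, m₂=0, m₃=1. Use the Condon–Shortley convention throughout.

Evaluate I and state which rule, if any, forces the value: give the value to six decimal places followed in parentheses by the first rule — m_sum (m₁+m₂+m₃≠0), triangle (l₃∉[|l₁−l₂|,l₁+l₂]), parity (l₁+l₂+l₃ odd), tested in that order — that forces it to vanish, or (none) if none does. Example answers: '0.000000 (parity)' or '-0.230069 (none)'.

-0.218510 (none)

Checks pass: Σm=0; 4 even; l₃=1∈[1,3].
(2·2+1)(2·1+1)(2·1+1) = 45
Δ: 2! 2! 0! / 5! → 1/30
sum: t=1:−1/1 = -1/1
3j²(2 1 1; 0 0 0) = Δ·Π!·Σ² = 2/15  (sign +1)
sum: t=1:−1/2 = -1/2
3j²(2 1 1; -1 0 1) = Δ·Π!·Σ² = 1/10  (sign -1)
combine: 4πI² = 45·2/15·1/10 = 3/5
take √, sign -1: I = -0.21850969
No selection rule forces the value: the integral is nonzero (none).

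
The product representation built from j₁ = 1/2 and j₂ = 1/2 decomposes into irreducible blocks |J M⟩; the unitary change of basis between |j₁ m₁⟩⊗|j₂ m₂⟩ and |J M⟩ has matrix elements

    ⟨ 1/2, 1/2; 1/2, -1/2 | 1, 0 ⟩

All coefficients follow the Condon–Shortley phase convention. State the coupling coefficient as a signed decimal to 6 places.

√[3·0!1!1!/3! · 1!0!0!1!1!1!] = √(1/2)
  +(−1)^0/∏(0,0,0,0,1,1)! = 1  (running 1)
⟨..|..⟩ = √(1/2)·(1) = +0.707107

+√(1/2) = +0.707107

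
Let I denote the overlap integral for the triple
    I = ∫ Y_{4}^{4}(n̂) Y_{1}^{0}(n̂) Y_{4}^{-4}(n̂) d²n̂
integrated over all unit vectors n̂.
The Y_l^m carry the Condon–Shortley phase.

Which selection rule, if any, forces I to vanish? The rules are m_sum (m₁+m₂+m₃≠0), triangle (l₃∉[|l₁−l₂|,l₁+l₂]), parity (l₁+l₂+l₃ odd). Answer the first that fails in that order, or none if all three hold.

m₁+m₂+m₃ = 4 + 0 − 4 = 0  ✓
triangle: |4−1|=3 ≤ l₃=4 ≤ 4+1=5  ✓
parity: l₁+l₂+l₃ = 9 is odd  ✗

parity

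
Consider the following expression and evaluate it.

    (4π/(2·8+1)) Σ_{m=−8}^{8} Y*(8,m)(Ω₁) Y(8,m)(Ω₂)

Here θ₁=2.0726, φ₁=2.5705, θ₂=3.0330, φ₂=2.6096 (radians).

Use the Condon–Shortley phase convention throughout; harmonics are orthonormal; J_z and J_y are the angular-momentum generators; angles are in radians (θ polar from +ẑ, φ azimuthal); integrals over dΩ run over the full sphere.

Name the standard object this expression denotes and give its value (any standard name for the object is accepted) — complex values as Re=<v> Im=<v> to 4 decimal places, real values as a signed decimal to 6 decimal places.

This sum is the spherical-harmonic addition theorem: it equals the Legendre polynomial P_l(cos γ) of the angle γ between the two directions.
Summing Y*_{l m}(θ₁,φ₁)·Y_{l m}(θ₂,φ₂) over m ∈ [−8, 8]; prefactor 4π/(2·8+1) = 0.739198:
  term(m=-8) = 0.00000 - 0.00000j   from Y*(Ω₁)=-0.02575 + 0.17805j, Y(Ω₂)=-0.00000 - 0.00000j
  term(m=-7) = 0.00000 - 0.00000j   from Y*(Ω₁)=-0.25877 + 0.29819j, Y(Ω₂)=-0.00000 - 0.00000j
  term(m=-6) = 0.00000 - 0.00000j   from Y*(Ω₁)=-0.40526 + 0.11872j, Y(Ω₂)=-0.00001 - 0.00000j
  term(m=-5) = 0.00001 - 0.00000j   from Y*(Ω₁)=-0.09145 - 0.02690j, Y(Ω₂)=-0.00013 + 0.00007j
  term(m=-4) = -0.00055 + 0.00009j   from Y*(Ω₁)=0.20094 + 0.23210j, Y(Ω₂)=-0.00096 + 0.00154j
  term(m=-3) = -0.00444 + 0.00052j   from Y*(Ω₁)=0.03730 + 0.26004j, Y(Ω₂)=-0.00043 + 0.01701j
  term(m=-2) = 0.02109 - 0.00165j   from Y*(Ω₁)=0.07741 - 0.16941j, Y(Ω₂)=0.05512 + 0.09928j
  term(m=-1) = 0.14622 - 0.00572j   from Y*(Ω₁)=0.25571 - 0.16429j, Y(Ω₂)=0.41491 + 0.24421j
  term(m=+0) = -0.13409 + 0.00000j   from Y*(Ω₁)=-0.14435 + 0.00000j, Y(Ω₂)=0.92891 + 0.00000j
  term(m=+1) = 0.14622 + 0.00572j   from Y*(Ω₁)=-0.25571 - 0.16429j, Y(Ω₂)=-0.41491 + 0.24421j
  term(m=+2) = 0.02109 + 0.00165j   from Y*(Ω₁)=0.07741 + 0.16941j, Y(Ω₂)=0.05512 - 0.09928j
  term(m=+3) = -0.00444 - 0.00052j   from Y*(Ω₁)=-0.03730 + 0.26004j, Y(Ω₂)=0.00043 + 0.01701j
  term(m=+4) = -0.00055 - 0.00009j   from Y*(Ω₁)=0.20094 - 0.23210j, Y(Ω₂)=-0.00096 - 0.00154j
  term(m=+5) = 0.00001 + 0.00000j   from Y*(Ω₁)=0.09145 - 0.02690j, Y(Ω₂)=0.00013 + 0.00007j
  term(m=+6) = 0.00000 + 0.00000j   from Y*(Ω₁)=-0.40526 - 0.11872j, Y(Ω₂)=-0.00001 + 0.00000j
  term(m=+7) = 0.00000 + 0.00000j   from Y*(Ω₁)=0.25877 + 0.29819j, Y(Ω₂)=0.00000 - 0.00000j
  term(m=+8) = 0.00000 + 0.00000j   from Y*(Ω₁)=-0.02575 - 0.17805j, Y(Ω₂)=-0.00000 + 0.00000j
Total Σ_m = 0.19057 + 0.00000j. Multiply by 0.739198: 0.14087 + 0.00000j. P_8(cos γ) = 0.140872

Legendre polynomial (addition theorem), +0.140872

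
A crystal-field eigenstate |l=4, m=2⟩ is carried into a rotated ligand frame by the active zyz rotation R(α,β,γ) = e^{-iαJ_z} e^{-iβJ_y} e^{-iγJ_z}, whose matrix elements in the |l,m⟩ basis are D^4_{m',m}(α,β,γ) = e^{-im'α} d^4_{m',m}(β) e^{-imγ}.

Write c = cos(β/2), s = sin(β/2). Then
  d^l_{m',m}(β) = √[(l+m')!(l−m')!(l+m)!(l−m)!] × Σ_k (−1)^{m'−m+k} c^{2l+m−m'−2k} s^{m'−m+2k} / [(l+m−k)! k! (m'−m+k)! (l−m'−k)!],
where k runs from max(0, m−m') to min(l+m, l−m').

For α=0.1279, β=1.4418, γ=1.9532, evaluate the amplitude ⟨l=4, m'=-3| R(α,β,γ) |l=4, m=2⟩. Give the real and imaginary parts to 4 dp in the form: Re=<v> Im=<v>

Re=-0.4110 Im=0.1647

Split into d^4_{-3,2}(β=1.4418) × two z-phases.
c=cos(1.441800/2)=0.751212, s=sin(1.441800/2)=0.660061; N=√[1·5040·720·2]=2693.993318
k: max(0,(2)−(-3))=5 … min(4+(2),4−(-3))=6
  k=5: (−1)^0·2693.9933/(240)·0.7512^3·0.6601^5 = +0.596202
  k=6: (−1)^1·2693.9933/(720)·0.7512^1·0.6601^7 = -0.153432
d^4_{-3,2}(1.4418) = +0.596202 -0.153432 = +0.442770
Phases: e^{-i·(-3)·0.1279}=+0.927286+0.374354i, e^{-i·(2)·1.9532}=-0.721516+0.692398i ⇒ D=-0.411003+0.164688i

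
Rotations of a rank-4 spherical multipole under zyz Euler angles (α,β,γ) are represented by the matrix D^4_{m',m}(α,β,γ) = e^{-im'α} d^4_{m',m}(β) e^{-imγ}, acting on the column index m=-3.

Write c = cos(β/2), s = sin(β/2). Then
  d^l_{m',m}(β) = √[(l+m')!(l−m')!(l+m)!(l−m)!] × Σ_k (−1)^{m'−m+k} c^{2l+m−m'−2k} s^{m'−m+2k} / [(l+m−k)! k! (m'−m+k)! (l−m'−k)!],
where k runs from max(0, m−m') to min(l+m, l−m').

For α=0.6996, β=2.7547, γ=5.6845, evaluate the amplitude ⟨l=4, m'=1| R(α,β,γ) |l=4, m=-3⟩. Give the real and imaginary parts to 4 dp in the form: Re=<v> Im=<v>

Re=0.1958 Im=0.1476

First d^4_{1,-3}(β=2.7547), then the phase factors e^{-i(1)α} and e^{-i(-3)γ}:
With c≡cos(β/2)=0.192242 and s≡sin(β/2)=0.981348, N=[120·6·1·5040]^{1/2}=1904.940944
Admissible k: 0..1 (factorial args all ≥0)
  k=0: (−1)^4·1904.9409/(144)·0.1922^4·0.9813^4 = +0.016757
  k=1: (−1)^5·1904.9409/(240)·0.1922^2·0.9813^6 = -0.262002
d^4_{1,-3}(2.7547) = +0.016757 -0.262002 = -0.245244
Phases: e^{-i·(1)·0.6996}=+0.765100-0.643912i, e^{-i·(-3)·5.6845}=-0.223359-0.974736i ⇒ D=+0.195837+0.147624i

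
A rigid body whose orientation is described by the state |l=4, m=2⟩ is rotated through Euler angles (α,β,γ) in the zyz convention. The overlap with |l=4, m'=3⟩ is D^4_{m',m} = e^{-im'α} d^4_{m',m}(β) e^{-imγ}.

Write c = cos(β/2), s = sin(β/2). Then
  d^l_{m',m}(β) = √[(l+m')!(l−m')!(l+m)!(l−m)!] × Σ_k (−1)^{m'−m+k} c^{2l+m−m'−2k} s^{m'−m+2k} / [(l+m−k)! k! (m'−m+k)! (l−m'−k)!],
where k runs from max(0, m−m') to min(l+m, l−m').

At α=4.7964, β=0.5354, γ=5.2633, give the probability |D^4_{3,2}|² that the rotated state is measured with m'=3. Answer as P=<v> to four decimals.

P=0.3535

D^4_{3,2}(4.7964,0.5354,5.2633) = e^{-i·3·4.7964}·d^4_{3,2}(0.5354)·e^{-i·2·5.2633}. Compute d first:
c=cos(0.535400/2)=0.964382, s=sin(0.535400/2)=0.264514; N=√[5040·1·720·2]=2693.993318
k∈{0,1} keeps every argument non-negative
  k=0: (−1)^1·2693.9933/(720)·0.9644^7·0.2645^1 = -0.767814
  k=1: (−1)^2·2693.9933/(240)·0.9644^5·0.2645^3 = +0.173291
d^4_{3,2}(0.5354) = -0.767814 +0.173291 = -0.594523
|D^4_{3,2}|² = |d^4_{3,2}(β)|² = (-0.594523)² = 0.353457 (the z-rotation phases have unit modulus)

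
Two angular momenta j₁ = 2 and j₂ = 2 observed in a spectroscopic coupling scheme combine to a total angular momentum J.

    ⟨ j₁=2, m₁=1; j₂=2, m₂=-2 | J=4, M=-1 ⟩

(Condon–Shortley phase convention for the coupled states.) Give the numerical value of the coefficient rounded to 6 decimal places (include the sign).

+√(1/14) ≈ +0.267261

j₁+j₂−J=0  J+j₁−j₂=4  J−j₁+j₂=4  j₁+j₂+J+1=9
(j₁±m₁, j₂±m₂, J±M) = (3,1,0,4,3,5)
P² = 10368/7
sum k=0..0:
  [0] +1/144 = 1/144
S = 1/144
C² = P²·S² = 1/14 ; C = +0.267261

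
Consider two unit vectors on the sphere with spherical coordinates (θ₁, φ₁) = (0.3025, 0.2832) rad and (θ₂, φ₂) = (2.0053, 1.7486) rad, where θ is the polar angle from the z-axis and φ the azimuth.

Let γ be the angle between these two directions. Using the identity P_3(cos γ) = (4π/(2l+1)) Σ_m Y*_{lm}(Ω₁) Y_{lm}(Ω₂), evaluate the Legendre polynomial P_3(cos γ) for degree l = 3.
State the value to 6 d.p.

0.429953

Expand P_3 via completeness: Σ_{m} conj(Y_{3,m}) at Ω₁ times Y_{3,m} at Ω₂ —
  m=-3: Y*=0.00728 + 0.00828j  Y=0.15833 + 0.26813j  product -0.00107 + 0.00326j
  m=-2: Y*=0.07306 + 0.04646j  Y=0.33183 - 0.12324j  product 0.02997 + 0.00641j
  m=-1: Y*=0.32875 + 0.09567j  Y=0.00591 + 0.03288j  product -0.00120 + 0.01138j
  m=+0: Y*=0.55439 + 0.00000j  Y=0.33209 + 0.00000j  product 0.18411 + 0.00000j
  m=+1: Y*=-0.32875 + 0.09567j  Y=-0.00591 + 0.03288j  product -0.00120 - 0.01138j
  m=+2: Y*=0.07306 - 0.04646j  Y=0.33183 + 0.12324j  product 0.02997 - 0.00641j
  m=+3: Y*=-0.00728 + 0.00828j  Y=-0.15833 + 0.26813j  product -0.00107 - 0.00326j
Σ over m = 0.23950 + 0.00000j; ×(4π/7) → 0.42995 + 0.00000j. Real part: 0.429953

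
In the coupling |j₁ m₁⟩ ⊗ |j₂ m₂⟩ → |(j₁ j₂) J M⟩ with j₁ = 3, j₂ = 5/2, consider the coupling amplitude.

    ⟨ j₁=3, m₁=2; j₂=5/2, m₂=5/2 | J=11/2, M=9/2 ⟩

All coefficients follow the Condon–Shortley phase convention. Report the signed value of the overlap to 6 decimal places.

+√(6/11) = +0.738549

j₁+j₂−J=0  J+j₁−j₂=6  J−j₁+j₂=5  j₁+j₂+J+1=12
(j₁±m₁, j₂±m₂, J±M) = (5,1,5,0,10,1)
P² = 1244160000/11
sum k=0..0:
  [0] +1/14400 = 1/14400
S = 1/14400
C² = P²·S² = 6/11 ; C = +0.738549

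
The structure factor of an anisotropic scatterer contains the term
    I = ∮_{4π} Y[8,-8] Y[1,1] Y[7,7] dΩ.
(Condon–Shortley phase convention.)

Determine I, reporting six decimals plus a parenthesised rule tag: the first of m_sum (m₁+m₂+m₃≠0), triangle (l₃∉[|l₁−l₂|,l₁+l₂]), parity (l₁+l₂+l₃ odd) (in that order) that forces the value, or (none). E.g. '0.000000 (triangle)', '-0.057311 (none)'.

Checks pass: Σm=0; 16 even; l₃=7∈[7,9].
(2·8+1)(2·1+1)(2·7+1) = 765
Δ: 2! 14! 0! / 17! → 1/2040
sum: t=1:−1/25401600 = -1/25401600
3j²(8 1 7; 0 0 0) = Δ·Π!·Σ² = 8/255  (sign +1)
sum: t=2:+1/174356582400 = 1/174356582400
3j²(8 1 7; -8 1 7) = Δ·Π!·Σ² = 1/17  (sign +1)
combine: 4πI² = 765·8/255·1/17 = 24/17
take √, sign +1: I = 0.33517856
No selection rule forces the value: the integral is nonzero (none).

0.335179 (none)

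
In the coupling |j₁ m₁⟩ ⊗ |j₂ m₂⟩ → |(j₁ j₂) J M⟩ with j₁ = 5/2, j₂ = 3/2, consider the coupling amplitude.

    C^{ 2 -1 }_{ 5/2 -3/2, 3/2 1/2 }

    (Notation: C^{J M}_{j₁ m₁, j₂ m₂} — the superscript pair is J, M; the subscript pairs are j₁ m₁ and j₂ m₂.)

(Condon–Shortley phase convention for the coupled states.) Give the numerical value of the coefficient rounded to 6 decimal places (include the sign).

+0.154303  (= +√(1/42))

√[5·2!3!1!/7! · 1!4!2!1!1!3!] = √(24/7)
  +(−1)^1/∏(1,1,3,1,0,0)! = -1/6  (running -1/6)
  +(−1)^2/∏(2,0,2,0,1,1)! = 1/4  (running 1/12)
⟨..|..⟩ = √(24/7)·(1/12) = +0.154303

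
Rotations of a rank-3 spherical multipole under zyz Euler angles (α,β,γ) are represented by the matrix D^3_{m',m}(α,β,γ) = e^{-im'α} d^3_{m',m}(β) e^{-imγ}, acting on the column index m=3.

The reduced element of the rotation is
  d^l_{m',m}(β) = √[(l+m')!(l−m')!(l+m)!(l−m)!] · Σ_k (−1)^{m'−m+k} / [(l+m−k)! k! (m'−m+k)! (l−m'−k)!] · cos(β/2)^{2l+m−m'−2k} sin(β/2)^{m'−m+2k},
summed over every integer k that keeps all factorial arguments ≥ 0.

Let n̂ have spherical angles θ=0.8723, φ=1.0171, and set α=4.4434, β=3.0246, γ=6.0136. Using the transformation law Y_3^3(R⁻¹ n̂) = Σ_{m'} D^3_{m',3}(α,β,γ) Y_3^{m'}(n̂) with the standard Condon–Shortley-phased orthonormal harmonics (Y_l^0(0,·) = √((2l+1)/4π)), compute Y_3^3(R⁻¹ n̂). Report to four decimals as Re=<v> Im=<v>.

Need the full column D^3_{m',3} for m'=−3..3 at α=4.4434, β=3.0246, γ=6.0136.
cos(β/2)=0.058463, sin(β/2)=0.998290
d^3_{-3,3}: single k=6 term ⇒ +0.989781;  D = -0.001771+0.989780i
d^3_{-2,3}: single k=5 term ⇒ +0.141984;  D = -0.136810-0.037978i
d^3_{-1,3}: single k=4 term ⇒ +0.013147;  D = +0.006757-0.011278i
d^3_{0,3}: single k=3 term ⇒ +0.000889;  D = +0.000614+0.000643i
d^3_{1,3}: single k=2 term ⇒ +0.000045;  D = -0.000040+0.000021i
d^3_{2,3}: single k=1 term ⇒ +0.000002;  D = -0.000000-0.000002i
d^3_{3,3}: single k=0 term ⇒ +0.000000;  D = +0.000000+0.000000i
Y_3^{m'}(θ=0.8723,φ=1.0171) and Σ D·Y over m':
  (-0.0018+0.9898i)·(-0.1866-0.0169i)  (-0.1368-0.0380i)·(-0.1723-0.3448i)  (+0.0068-0.0113i)·(+0.1389-0.2248i)  (+0.0006+0.0006i)·(-0.2237+0.0000i)  (-0.0000+0.0000i)·(-0.1389-0.2248i)  (-0.0000-0.0000i)·(-0.1723+0.3448i)  (+0.0000+0.0000i)·(+0.1866-0.0169i)
Y_3^3(R⁻¹ n̂) = +0.025808-0.134194i

Re=0.0258 Im=-0.1342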